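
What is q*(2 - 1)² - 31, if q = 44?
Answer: 13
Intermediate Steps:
q*(2 - 1)² - 31 = 44*(2 - 1)² - 31 = 44*1² - 31 = 44*1 - 31 = 44 - 31 = 13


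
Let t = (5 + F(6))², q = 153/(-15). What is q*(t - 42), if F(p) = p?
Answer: -4029/5 ≈ -805.80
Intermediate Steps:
q = -51/5 (q = 153*(-1/15) = -51/5 ≈ -10.200)
t = 121 (t = (5 + 6)² = 11² = 121)
q*(t - 42) = -51*(121 - 42)/5 = -51/5*79 = -4029/5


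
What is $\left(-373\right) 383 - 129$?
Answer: $-142988$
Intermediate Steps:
$\left(-373\right) 383 - 129 = -142859 - 129 = -142988$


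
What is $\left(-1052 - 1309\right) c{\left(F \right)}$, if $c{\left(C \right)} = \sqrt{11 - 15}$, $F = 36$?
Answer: $- 4722 i \approx - 4722.0 i$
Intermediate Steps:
$c{\left(C \right)} = 2 i$ ($c{\left(C \right)} = \sqrt{-4} = 2 i$)
$\left(-1052 - 1309\right) c{\left(F \right)} = \left(-1052 - 1309\right) 2 i = - 2361 \cdot 2 i = - 4722 i$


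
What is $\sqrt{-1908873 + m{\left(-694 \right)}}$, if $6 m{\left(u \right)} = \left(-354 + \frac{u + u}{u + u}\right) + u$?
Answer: $\frac{i \sqrt{7636190}}{2} \approx 1381.7 i$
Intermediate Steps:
$m{\left(u \right)} = - \frac{353}{6} + \frac{u}{6}$ ($m{\left(u \right)} = \frac{\left(-354 + \frac{u + u}{u + u}\right) + u}{6} = \frac{\left(-354 + \frac{2 u}{2 u}\right) + u}{6} = \frac{\left(-354 + 2 u \frac{1}{2 u}\right) + u}{6} = \frac{\left(-354 + 1\right) + u}{6} = \frac{-353 + u}{6} = - \frac{353}{6} + \frac{u}{6}$)
$\sqrt{-1908873 + m{\left(-694 \right)}} = \sqrt{-1908873 + \left(- \frac{353}{6} + \frac{1}{6} \left(-694\right)\right)} = \sqrt{-1908873 - \frac{349}{2}} = \sqrt{- \frac{3818095}{2}} = \frac{i \sqrt{7636190}}{2}$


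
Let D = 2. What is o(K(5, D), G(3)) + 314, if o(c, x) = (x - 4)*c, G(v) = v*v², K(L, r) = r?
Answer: 360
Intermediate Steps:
G(v) = v³
o(c, x) = c*(-4 + x) (o(c, x) = (-4 + x)*c = c*(-4 + x))
o(K(5, D), G(3)) + 314 = 2*(-4 + 3³) + 314 = 2*(-4 + 27) + 314 = 2*23 + 314 = 46 + 314 = 360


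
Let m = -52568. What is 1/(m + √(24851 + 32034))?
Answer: -52568/2763337739 - √56885/2763337739 ≈ -1.9110e-5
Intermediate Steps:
1/(m + √(24851 + 32034)) = 1/(-52568 + √(24851 + 32034)) = 1/(-52568 + √56885)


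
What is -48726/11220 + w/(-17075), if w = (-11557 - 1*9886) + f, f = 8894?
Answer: -23039889/6386050 ≈ -3.6078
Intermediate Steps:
w = -12549 (w = (-11557 - 1*9886) + 8894 = (-11557 - 9886) + 8894 = -21443 + 8894 = -12549)
-48726/11220 + w/(-17075) = -48726/11220 - 12549/(-17075) = -48726*1/11220 - 12549*(-1/17075) = -8121/1870 + 12549/17075 = -23039889/6386050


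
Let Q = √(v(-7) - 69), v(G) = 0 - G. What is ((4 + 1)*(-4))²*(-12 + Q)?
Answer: -4800 + 400*I*√62 ≈ -4800.0 + 3149.6*I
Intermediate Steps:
v(G) = -G
Q = I*√62 (Q = √(-1*(-7) - 69) = √(7 - 69) = √(-62) = I*√62 ≈ 7.874*I)
((4 + 1)*(-4))²*(-12 + Q) = ((4 + 1)*(-4))²*(-12 + I*√62) = (5*(-4))²*(-12 + I*√62) = (-20)²*(-12 + I*√62) = 400*(-12 + I*√62) = -4800 + 400*I*√62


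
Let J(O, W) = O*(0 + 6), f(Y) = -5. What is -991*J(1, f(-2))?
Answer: -5946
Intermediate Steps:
J(O, W) = 6*O (J(O, W) = O*6 = 6*O)
-991*J(1, f(-2)) = -5946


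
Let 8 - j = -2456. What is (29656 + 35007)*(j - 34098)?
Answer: -2045549342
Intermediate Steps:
j = 2464 (j = 8 - 1*(-2456) = 8 + 2456 = 2464)
(29656 + 35007)*(j - 34098) = (29656 + 35007)*(2464 - 34098) = 64663*(-31634) = -2045549342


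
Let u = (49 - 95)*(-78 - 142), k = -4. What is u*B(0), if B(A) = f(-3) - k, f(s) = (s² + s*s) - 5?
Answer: 172040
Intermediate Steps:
f(s) = -5 + 2*s² (f(s) = (s² + s²) - 5 = 2*s² - 5 = -5 + 2*s²)
u = 10120 (u = -46*(-220) = 10120)
B(A) = 17 (B(A) = (-5 + 2*(-3)²) - 1*(-4) = (-5 + 2*9) + 4 = (-5 + 18) + 4 = 13 + 4 = 17)
u*B(0) = 10120*17 = 172040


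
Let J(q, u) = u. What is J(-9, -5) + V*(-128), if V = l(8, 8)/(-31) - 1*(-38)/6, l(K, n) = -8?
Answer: -78929/93 ≈ -848.70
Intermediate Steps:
V = 613/93 (V = -8/(-31) - 1*(-38)/6 = -8*(-1/31) + 38*(1/6) = 8/31 + 19/3 = 613/93 ≈ 6.5914)
J(-9, -5) + V*(-128) = -5 + (613/93)*(-128) = -5 - 78464/93 = -78929/93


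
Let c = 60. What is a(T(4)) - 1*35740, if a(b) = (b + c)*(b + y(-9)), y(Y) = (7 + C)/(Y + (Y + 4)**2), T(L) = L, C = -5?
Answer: -35476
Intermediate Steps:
y(Y) = 2/(Y + (4 + Y)**2) (y(Y) = (7 - 5)/(Y + (Y + 4)**2) = 2/(Y + (4 + Y)**2))
a(b) = (60 + b)*(1/8 + b) (a(b) = (b + 60)*(b + 2/(-9 + (4 - 9)**2)) = (60 + b)*(b + 2/(-9 + (-5)**2)) = (60 + b)*(b + 2/(-9 + 25)) = (60 + b)*(b + 2/16) = (60 + b)*(b + 2*(1/16)) = (60 + b)*(b + 1/8) = (60 + b)*(1/8 + b))
a(T(4)) - 1*35740 = (15/2 + 4**2 + (481/8)*4) - 1*35740 = (15/2 + 16 + 481/2) - 35740 = 264 - 35740 = -35476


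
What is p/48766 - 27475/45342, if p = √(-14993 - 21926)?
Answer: -27475/45342 + I*√36919/48766 ≈ -0.60595 + 0.0039401*I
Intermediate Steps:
p = I*√36919 (p = √(-36919) = I*√36919 ≈ 192.14*I)
p/48766 - 27475/45342 = (I*√36919)/48766 - 27475/45342 = (I*√36919)*(1/48766) - 27475*1/45342 = I*√36919/48766 - 27475/45342 = -27475/45342 + I*√36919/48766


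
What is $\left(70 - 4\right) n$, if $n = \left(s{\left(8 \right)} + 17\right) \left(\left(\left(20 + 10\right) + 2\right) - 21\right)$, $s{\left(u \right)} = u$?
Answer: $18150$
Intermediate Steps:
$n = 275$ ($n = \left(8 + 17\right) \left(\left(\left(20 + 10\right) + 2\right) - 21\right) = 25 \left(\left(30 + 2\right) - 21\right) = 25 \left(32 - 21\right) = 25 \cdot 11 = 275$)
$\left(70 - 4\right) n = \left(70 - 4\right) 275 = 66 \cdot 275 = 18150$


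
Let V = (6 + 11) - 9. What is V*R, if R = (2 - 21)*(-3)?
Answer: 456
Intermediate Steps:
R = 57 (R = -19*(-3) = 57)
V = 8 (V = 17 - 9 = 8)
V*R = 8*57 = 456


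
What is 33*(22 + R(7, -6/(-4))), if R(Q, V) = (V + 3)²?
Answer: 5577/4 ≈ 1394.3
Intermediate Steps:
R(Q, V) = (3 + V)²
33*(22 + R(7, -6/(-4))) = 33*(22 + (3 - 6/(-4))²) = 33*(22 + (3 - 6*(-¼))²) = 33*(22 + (3 + 3/2)²) = 33*(22 + (9/2)²) = 33*(22 + 81/4) = 33*(169/4) = 5577/4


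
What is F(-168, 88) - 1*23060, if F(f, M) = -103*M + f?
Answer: -32292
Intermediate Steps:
F(f, M) = f - 103*M
F(-168, 88) - 1*23060 = (-168 - 103*88) - 1*23060 = (-168 - 9064) - 23060 = -9232 - 23060 = -32292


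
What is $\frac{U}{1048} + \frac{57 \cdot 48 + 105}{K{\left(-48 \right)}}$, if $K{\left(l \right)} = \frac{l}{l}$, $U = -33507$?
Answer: $\frac{2943861}{1048} \approx 2809.0$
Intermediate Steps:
$K{\left(l \right)} = 1$
$\frac{U}{1048} + \frac{57 \cdot 48 + 105}{K{\left(-48 \right)}} = - \frac{33507}{1048} + \frac{57 \cdot 48 + 105}{1} = \left(-33507\right) \frac{1}{1048} + \left(2736 + 105\right) 1 = - \frac{33507}{1048} + 2841 \cdot 1 = - \frac{33507}{1048} + 2841 = \frac{2943861}{1048}$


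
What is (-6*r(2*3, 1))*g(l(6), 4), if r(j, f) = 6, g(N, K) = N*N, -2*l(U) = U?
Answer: -324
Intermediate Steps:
l(U) = -U/2
g(N, K) = N²
(-6*r(2*3, 1))*g(l(6), 4) = (-6*6)*(-½*6)² = -36*(-3)² = -36*9 = -324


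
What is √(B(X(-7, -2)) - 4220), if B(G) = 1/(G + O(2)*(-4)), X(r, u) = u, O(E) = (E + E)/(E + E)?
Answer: I*√151926/6 ≈ 64.963*I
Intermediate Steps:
O(E) = 1 (O(E) = (2*E)/((2*E)) = (2*E)*(1/(2*E)) = 1)
B(G) = 1/(-4 + G) (B(G) = 1/(G + 1*(-4)) = 1/(G - 4) = 1/(-4 + G))
√(B(X(-7, -2)) - 4220) = √(1/(-4 - 2) - 4220) = √(1/(-6) - 4220) = √(-⅙ - 4220) = √(-25321/6) = I*√151926/6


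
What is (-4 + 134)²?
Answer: 16900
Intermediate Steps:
(-4 + 134)² = 130² = 16900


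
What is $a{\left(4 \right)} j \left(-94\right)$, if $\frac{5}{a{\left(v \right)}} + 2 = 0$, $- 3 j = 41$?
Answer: $- \frac{9635}{3} \approx -3211.7$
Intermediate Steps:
$j = - \frac{41}{3}$ ($j = \left(- \frac{1}{3}\right) 41 = - \frac{41}{3} \approx -13.667$)
$a{\left(v \right)} = - \frac{5}{2}$ ($a{\left(v \right)} = \frac{5}{-2 + 0} = \frac{5}{-2} = 5 \left(- \frac{1}{2}\right) = - \frac{5}{2}$)
$a{\left(4 \right)} j \left(-94\right) = \left(- \frac{5}{2}\right) \left(- \frac{41}{3}\right) \left(-94\right) = \frac{205}{6} \left(-94\right) = - \frac{9635}{3}$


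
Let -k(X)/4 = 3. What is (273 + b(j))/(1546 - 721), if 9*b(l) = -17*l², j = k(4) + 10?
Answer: 2389/7425 ≈ 0.32175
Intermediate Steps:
k(X) = -12 (k(X) = -4*3 = -12)
j = -2 (j = -12 + 10 = -2)
b(l) = -17*l²/9 (b(l) = (-17*l²)/9 = -17*l²/9)
(273 + b(j))/(1546 - 721) = (273 - 17/9*(-2)²)/(1546 - 721) = (273 - 17/9*4)/825 = (273 - 68/9)/825 = (1/825)*(2389/9) = 2389/7425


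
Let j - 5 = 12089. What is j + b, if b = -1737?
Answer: 10357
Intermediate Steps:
j = 12094 (j = 5 + 12089 = 12094)
j + b = 12094 - 1737 = 10357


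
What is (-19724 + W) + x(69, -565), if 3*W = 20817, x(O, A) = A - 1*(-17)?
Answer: -13333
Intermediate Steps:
x(O, A) = 17 + A (x(O, A) = A + 17 = 17 + A)
W = 6939 (W = (1/3)*20817 = 6939)
(-19724 + W) + x(69, -565) = (-19724 + 6939) + (17 - 565) = -12785 - 548 = -13333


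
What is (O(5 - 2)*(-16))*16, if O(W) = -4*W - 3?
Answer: 3840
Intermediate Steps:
O(W) = -3 - 4*W
(O(5 - 2)*(-16))*16 = ((-3 - 4*(5 - 2))*(-16))*16 = ((-3 - 4*3)*(-16))*16 = ((-3 - 12)*(-16))*16 = -15*(-16)*16 = 240*16 = 3840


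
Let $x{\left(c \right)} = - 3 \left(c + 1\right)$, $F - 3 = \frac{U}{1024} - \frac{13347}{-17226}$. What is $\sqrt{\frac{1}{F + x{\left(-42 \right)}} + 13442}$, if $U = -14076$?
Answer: $\frac{\sqrt{10307316883110083474}}{27691133} \approx 115.94$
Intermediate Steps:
$F = - \frac{2442883}{244992}$ ($F = 3 - \left(- \frac{1483}{1914} + \frac{3519}{256}\right) = 3 - \frac{3177859}{244992} = - \frac{2442883}{244992} \approx -9.9713$)
$x{\left(c \right)} = -3 - 3 c$ ($x{\left(c \right)} = - 3 \left(1 + c\right) = -3 - 3 c$)
$\sqrt{\frac{1}{F + x{\left(-42 \right)}} + 13442} = \sqrt{\frac{1}{- \frac{2442883}{244992} - -123} + 13442} = \sqrt{\frac{1}{- \frac{2442883}{244992} + \left(-3 + 126\right)} + 13442} = \sqrt{\frac{1}{- \frac{2442883}{244992} + 123} + 13442} = \sqrt{\frac{1}{\frac{27691133}{244992}} + 13442} = \sqrt{\frac{244992}{27691133} + 13442} = \sqrt{\frac{372224454778}{27691133}} = \frac{\sqrt{10307316883110083474}}{27691133}$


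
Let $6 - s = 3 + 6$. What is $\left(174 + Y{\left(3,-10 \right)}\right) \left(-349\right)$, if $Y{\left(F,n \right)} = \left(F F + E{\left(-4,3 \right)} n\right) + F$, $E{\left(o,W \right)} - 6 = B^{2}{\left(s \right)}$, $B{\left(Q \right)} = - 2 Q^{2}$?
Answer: $1086786$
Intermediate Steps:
$s = -3$ ($s = 6 - \left(3 + 6\right) = 6 - 9 = -3$)
$E{\left(o,W \right)} = 330$ ($E{\left(o,W \right)} = 6 + \left(- 2 \left(-3\right)^{2}\right)^{2} = 6 + \left(\left(-2\right) 9\right)^{2} = 6 + \left(-18\right)^{2} = 6 + 324 = 330$)
$Y{\left(F,n \right)} = F + F^{2} + 330 n$ ($Y{\left(F,n \right)} = \left(F F + 330 n\right) + F = \left(F^{2} + 330 n\right) + F = F + F^{2} + 330 n$)
$\left(174 + Y{\left(3,-10 \right)}\right) \left(-349\right) = \left(174 + \left(3 + 3^{2} + 330 \left(-10\right)\right)\right) \left(-349\right) = \left(174 + \left(3 + 9 - 3300\right)\right) \left(-349\right) = \left(174 - 3288\right) \left(-349\right) = \left(-3114\right) \left(-349\right) = 1086786$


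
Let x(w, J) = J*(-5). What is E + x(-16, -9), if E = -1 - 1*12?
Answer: 32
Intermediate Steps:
x(w, J) = -5*J
E = -13 (E = -1 - 12 = -13)
E + x(-16, -9) = -13 - 5*(-9) = -13 + 45 = 32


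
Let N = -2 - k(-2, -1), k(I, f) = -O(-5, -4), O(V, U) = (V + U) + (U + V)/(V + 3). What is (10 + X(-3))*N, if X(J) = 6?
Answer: -104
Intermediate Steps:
O(V, U) = U + V + (U + V)/(3 + V) (O(V, U) = (U + V) + (U + V)/(3 + V) = U + V + (U + V)/(3 + V))
k(I, f) = 9/2 (k(I, f) = -((-5)**2 + 4*(-4) + 4*(-5) - 4*(-5))/(3 - 5) = -(25 - 16 - 20 + 20)/(-2) = -(-1)*9/2 = -1*(-9/2) = 9/2)
N = -13/2 (N = -2 - 1*9/2 = -2 - 9/2 = -13/2 ≈ -6.5000)
(10 + X(-3))*N = (10 + 6)*(-13/2) = 16*(-13/2) = -104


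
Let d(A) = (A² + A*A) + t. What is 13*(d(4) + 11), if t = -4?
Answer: 507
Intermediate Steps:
d(A) = -4 + 2*A² (d(A) = (A² + A*A) - 4 = (A² + A²) - 4 = 2*A² - 4 = -4 + 2*A²)
13*(d(4) + 11) = 13*((-4 + 2*4²) + 11) = 13*((-4 + 2*16) + 11) = 13*((-4 + 32) + 11) = 13*(28 + 11) = 13*39 = 507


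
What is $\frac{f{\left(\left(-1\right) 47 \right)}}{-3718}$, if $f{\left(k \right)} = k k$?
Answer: $- \frac{2209}{3718} \approx -0.59414$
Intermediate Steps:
$f{\left(k \right)} = k^{2}$
$\frac{f{\left(\left(-1\right) 47 \right)}}{-3718} = \frac{\left(\left(-1\right) 47\right)^{2}}{-3718} = \left(-47\right)^{2} \left(- \frac{1}{3718}\right) = 2209 \left(- \frac{1}{3718}\right) = - \frac{2209}{3718}$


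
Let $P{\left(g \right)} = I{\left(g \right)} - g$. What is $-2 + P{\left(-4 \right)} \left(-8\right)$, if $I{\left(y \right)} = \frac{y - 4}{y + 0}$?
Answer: $-50$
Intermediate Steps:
$I{\left(y \right)} = \frac{-4 + y}{y}$
$P{\left(g \right)} = - g + \frac{-4 + g}{g}$ ($P{\left(g \right)} = \frac{-4 + g}{g} - g = - g + \frac{-4 + g}{g}$)
$-2 + P{\left(-4 \right)} \left(-8\right) = -2 + \left(1 - -4 - \frac{4}{-4}\right) \left(-8\right) = -2 + \left(1 + 4 - -1\right) \left(-8\right) = -2 + \left(1 + 4 + 1\right) \left(-8\right) = -2 + 6 \left(-8\right) = -2 - 48 = -50$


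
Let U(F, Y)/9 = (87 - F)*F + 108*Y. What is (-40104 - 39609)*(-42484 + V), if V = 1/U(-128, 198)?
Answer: 20779730245369/6136 ≈ 3.3865e+9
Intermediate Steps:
U(F, Y) = 972*Y + 9*F*(87 - F) (U(F, Y) = 9*((87 - F)*F + 108*Y) = 9*(F*(87 - F) + 108*Y) = 9*(108*Y + F*(87 - F)) = 972*Y + 9*F*(87 - F))
V = -1/55224 (V = 1/(-9*(-128)**2 + 783*(-128) + 972*198) = 1/(-9*16384 - 100224 + 192456) = 1/(-147456 - 100224 + 192456) = 1/(-55224) = -1/55224 ≈ -1.8108e-5)
(-40104 - 39609)*(-42484 + V) = (-40104 - 39609)*(-42484 - 1/55224) = -79713*(-2346136417/55224) = 20779730245369/6136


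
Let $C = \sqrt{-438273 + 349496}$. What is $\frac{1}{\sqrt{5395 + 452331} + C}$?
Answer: $\frac{1}{\sqrt{457726} + i \sqrt{88777}} \approx 0.001238 - 0.0005452 i$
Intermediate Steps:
$C = i \sqrt{88777}$ ($C = \sqrt{-88777} = i \sqrt{88777} \approx 297.95 i$)
$\frac{1}{\sqrt{5395 + 452331} + C} = \frac{1}{\sqrt{5395 + 452331} + i \sqrt{88777}} = \frac{1}{\sqrt{457726} + i \sqrt{88777}}$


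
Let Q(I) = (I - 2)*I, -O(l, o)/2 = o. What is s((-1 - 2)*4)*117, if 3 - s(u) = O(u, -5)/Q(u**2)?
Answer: 398671/1136 ≈ 350.94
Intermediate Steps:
O(l, o) = -2*o
Q(I) = I*(-2 + I) (Q(I) = (-2 + I)*I = I*(-2 + I))
s(u) = 3 - 10/(u**2*(-2 + u**2)) (s(u) = 3 - (-2*(-5))/(u**2*(-2 + u**2)) = 3 - 10*1/(u**2*(-2 + u**2)) = 3 - 10/(u**2*(-2 + u**2)))
s((-1 - 2)*4)*117 = ((-10 + 3*((-1 - 2)*4)**2*(-2 + ((-1 - 2)*4)**2))/(((-1 - 2)*4)**2*(-2 + ((-1 - 2)*4)**2)))*117 = ((-10 + 3*(-3*4)**2*(-2 + (-3*4)**2))/((-3*4)**2*(-2 + (-3*4)**2)))*117 = ((-10 + 3*(-12)**2*(-2 + (-12)**2))/((-12)**2*(-2 + (-12)**2)))*117 = ((-10 + 3*144*(-2 + 144))/(144*(-2 + 144)))*117 = ((1/144)*(-10 + 3*144*142)/142)*117 = ((1/144)*(1/142)*(-10 + 61344))*117 = ((1/144)*(1/142)*61334)*117 = (30667/10224)*117 = 398671/1136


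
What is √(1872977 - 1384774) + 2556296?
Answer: 2556296 + √488203 ≈ 2.5570e+6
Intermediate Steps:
√(1872977 - 1384774) + 2556296 = √488203 + 2556296 = 2556296 + √488203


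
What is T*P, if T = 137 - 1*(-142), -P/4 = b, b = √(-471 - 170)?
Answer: -1116*I*√641 ≈ -28255.0*I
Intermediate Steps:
b = I*√641 (b = √(-641) = I*√641 ≈ 25.318*I)
P = -4*I*√641 ≈ -101.27*I
T = 279 (T = 137 + 142 = 279)
T*P = 279*(-4*I*√641) = -1116*I*√641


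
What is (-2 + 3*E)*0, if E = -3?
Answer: 0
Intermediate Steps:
(-2 + 3*E)*0 = (-2 + 3*(-3))*0 = (-2 - 9)*0 = -11*0 = 0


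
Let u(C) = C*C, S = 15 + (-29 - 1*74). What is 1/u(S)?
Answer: 1/7744 ≈ 0.00012913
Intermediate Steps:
S = -88 (S = 15 + (-29 - 74) = 15 - 103 = -88)
u(C) = C²
1/u(S) = 1/((-88)²) = 1/7744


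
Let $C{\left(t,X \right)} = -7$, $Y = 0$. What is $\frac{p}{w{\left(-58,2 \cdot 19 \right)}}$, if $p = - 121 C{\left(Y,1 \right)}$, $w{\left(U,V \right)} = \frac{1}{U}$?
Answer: $-49126$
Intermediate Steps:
$p = 847$ ($p = \left(-121\right) \left(-7\right) = 847$)
$\frac{p}{w{\left(-58,2 \cdot 19 \right)}} = \frac{847}{\frac{1}{-58}} = \frac{847}{- \frac{1}{58}} = 847 \left(-58\right) = -49126$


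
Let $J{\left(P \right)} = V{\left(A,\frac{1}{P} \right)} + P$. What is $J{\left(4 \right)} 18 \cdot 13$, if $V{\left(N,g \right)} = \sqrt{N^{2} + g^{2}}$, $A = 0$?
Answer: $\frac{1989}{2} \approx 994.5$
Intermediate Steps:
$J{\left(P \right)} = P + \sqrt{\frac{1}{P^{2}}}$ ($J{\left(P \right)} = \sqrt{0^{2} + \left(\frac{1}{P}\right)^{2}} + P = \sqrt{0 + \frac{1}{P^{2}}} + P = \sqrt{\frac{1}{P^{2}}} + P = P + \sqrt{\frac{1}{P^{2}}}$)
$J{\left(4 \right)} 18 \cdot 13 = \left(4 + \sqrt{\frac{1}{16}}\right) 18 \cdot 13 = \left(4 + \frac{1}{4}\right) 18 \cdot 13 = \frac{17}{4} \cdot 18 \cdot 13 = \frac{153}{2} \cdot 13 = \frac{1989}{2}$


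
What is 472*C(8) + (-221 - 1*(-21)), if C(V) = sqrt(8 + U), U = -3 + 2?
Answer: -200 + 472*sqrt(7) ≈ 1048.8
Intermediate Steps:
U = -1
C(V) = sqrt(7) (C(V) = sqrt(8 - 1) = sqrt(7))
472*C(8) + (-221 - 1*(-21)) = 472*sqrt(7) + (-221 - 1*(-21)) = 472*sqrt(7) + (-221 + 21) = 472*sqrt(7) - 200 = -200 + 472*sqrt(7)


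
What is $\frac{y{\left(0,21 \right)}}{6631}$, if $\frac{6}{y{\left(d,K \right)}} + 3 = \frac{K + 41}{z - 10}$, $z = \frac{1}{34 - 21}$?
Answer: $- \frac{774}{7910783} \approx -9.7841 \cdot 10^{-5}$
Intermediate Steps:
$z = \frac{1}{13} \approx 0.076923$
$y{\left(d,K \right)} = \frac{6}{- \frac{920}{129} - \frac{13 K}{129}}$ ($y{\left(d,K \right)} = \frac{6}{-3 + \frac{K + 41}{\frac{1}{13} - 10}} = \frac{6}{-3 + \frac{41 + K}{- \frac{129}{13}}} = \frac{6}{-3 + \left(41 + K\right) \left(- \frac{13}{129}\right)} = \frac{6}{-3 - \left(\frac{533}{129} + \frac{13 K}{129}\right)} = \frac{6}{- \frac{920}{129} - \frac{13 K}{129}}$)
$\frac{y{\left(0,21 \right)}}{6631} = \frac{\left(-774\right) \frac{1}{920 + 13 \cdot 21}}{6631} = - \frac{774}{920 + 273} \cdot \frac{1}{6631} = - \frac{774}{1193} \cdot \frac{1}{6631} = \left(-774\right) \frac{1}{1193} \cdot \frac{1}{6631} = \left(- \frac{774}{1193}\right) \frac{1}{6631} = - \frac{774}{7910783}$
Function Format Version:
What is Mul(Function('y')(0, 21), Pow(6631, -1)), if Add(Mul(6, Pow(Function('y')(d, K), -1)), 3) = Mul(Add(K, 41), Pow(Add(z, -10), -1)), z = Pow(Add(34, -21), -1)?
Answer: Rational(-774, 7910783) ≈ -9.7841e-5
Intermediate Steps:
z = Rational(1, 13) (z = Pow(13, -1) = Rational(1, 13) ≈ 0.076923)
Function('y')(d, K) = Mul(6, Pow(Add(Rational(-920, 129), Mul(Rational(-13, 129), K)), -1)) (Function('y')(d, K) = Mul(6, Pow(Add(-3, Mul(Add(K, 41), Pow(Add(Rational(1, 13), -10), -1))), -1)) = Mul(6, Pow(Add(-3, Mul(Add(41, K), Pow(Rational(-129, 13), -1))), -1)) = Mul(6, Pow(Add(-3, Mul(Add(41, K), Rational(-13, 129))), -1)) = Mul(6, Pow(Add(-3, Add(Rational(-533, 129), Mul(Rational(-13, 129), K))), -1)) = Mul(6, Pow(Add(Rational(-920, 129), Mul(Rational(-13, 129), K)), -1)))
Mul(Function('y')(0, 21), Pow(6631, -1)) = Mul(Mul(-774, Pow(Add(920, Mul(13, 21)), -1)), Pow(6631, -1)) = Mul(Mul(-774, Pow(Add(920, 273), -1)), Rational(1, 6631)) = Mul(Mul(-774, Pow(1193, -1)), Rational(1, 6631)) = Mul(Mul(-774, Rational(1, 1193)), Rational(1, 6631)) = Mul(Rational(-774, 1193), Rational(1, 6631)) = Rational(-774, 7910783)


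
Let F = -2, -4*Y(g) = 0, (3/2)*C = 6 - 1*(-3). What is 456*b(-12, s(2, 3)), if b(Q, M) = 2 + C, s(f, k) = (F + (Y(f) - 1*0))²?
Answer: 3648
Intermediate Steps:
C = 6 (C = 2*(6 - 1*(-3))/3 = 2*(6 + 3)/3 = (⅔)*9 = 6)
Y(g) = 0 (Y(g) = -¼*0 = 0)
s(f, k) = 4 (s(f, k) = (-2 + (0 - 1*0))² = (-2 + (0 + 0))² = (-2 + 0)² = (-2)² = 4)
b(Q, M) = 8 (b(Q, M) = 2 + 6 = 8)
456*b(-12, s(2, 3)) = 456*8 = 3648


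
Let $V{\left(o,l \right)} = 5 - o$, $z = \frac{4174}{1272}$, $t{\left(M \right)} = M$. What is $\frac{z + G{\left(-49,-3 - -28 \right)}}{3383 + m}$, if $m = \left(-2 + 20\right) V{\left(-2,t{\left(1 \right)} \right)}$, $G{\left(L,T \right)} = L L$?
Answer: $\frac{1529123}{2231724} \approx 0.68518$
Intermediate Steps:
$z = \frac{2087}{636}$ ($z = 4174 \cdot \frac{1}{1272} = \frac{2087}{636} \approx 3.2814$)
$G{\left(L,T \right)} = L^{2}$
$m = 126$ ($m = \left(-2 + 20\right) \left(5 - -2\right) = 18 \left(5 + 2\right) = 18 \cdot 7 = 126$)
$\frac{z + G{\left(-49,-3 - -28 \right)}}{3383 + m} = \frac{\frac{2087}{636} + \left(-49\right)^{2}}{3383 + 126} = \frac{\frac{2087}{636} + 2401}{3509} = \frac{1529123}{636} \cdot \frac{1}{3509} = \frac{1529123}{2231724}$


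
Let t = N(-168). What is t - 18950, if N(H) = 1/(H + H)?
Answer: -6367201/336 ≈ -18950.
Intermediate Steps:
N(H) = 1/(2*H)
t = -1/336 (t = (1/2)/(-168) = (1/2)*(-1/168) = -1/336 ≈ -0.0029762)
t - 18950 = -1/336 - 18950 = -6367201/336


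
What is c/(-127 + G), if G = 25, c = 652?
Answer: -326/51 ≈ -6.3922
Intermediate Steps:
c/(-127 + G) = 652/(-127 + 25) = 652/(-102) = 652*(-1/102) = -326/51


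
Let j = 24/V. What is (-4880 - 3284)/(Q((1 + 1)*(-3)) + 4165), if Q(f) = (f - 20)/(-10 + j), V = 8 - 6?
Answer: -2041/1038 ≈ -1.9663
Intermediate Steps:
V = 2
j = 12 (j = 24/2 = 24*(1/2) = 12)
Q(f) = -10 + f/2 (Q(f) = (f - 20)/(-10 + 12) = (-20 + f)/2 = (-20 + f)*(1/2) = -10 + f/2)
(-4880 - 3284)/(Q((1 + 1)*(-3)) + 4165) = (-4880 - 3284)/((-10 + ((1 + 1)*(-3))/2) + 4165) = -8164/((-10 + (2*(-3))/2) + 4165) = -8164/((-10 + (1/2)*(-6)) + 4165) = -8164/((-10 - 3) + 4165) = -8164/(-13 + 4165) = -8164/4152 = -8164*1/4152 = -2041/1038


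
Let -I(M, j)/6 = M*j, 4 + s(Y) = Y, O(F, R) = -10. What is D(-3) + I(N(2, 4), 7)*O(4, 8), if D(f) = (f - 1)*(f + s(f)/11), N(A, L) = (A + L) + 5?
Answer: 50980/11 ≈ 4634.5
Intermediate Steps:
N(A, L) = 5 + A + L
s(Y) = -4 + Y
D(f) = (-1 + f)*(-4/11 + 12*f/11) (D(f) = (f - 1)*(f + (-4 + f)/11) = (-1 + f)*(f + (-4 + f)*(1/11)) = (-1 + f)*(f + (-4/11 + f/11)) = (-1 + f)*(-4/11 + 12*f/11))
I(M, j) = -6*M*j
D(-3) + I(N(2, 4), 7)*O(4, 8) = (4/11 - 16/11*(-3) + (12/11)*(-3)²) - 6*(5 + 2 + 4)*7*(-10) = (4/11 + 48/11 + (12/11)*9) - 6*11*7*(-10) = (4/11 + 48/11 + 108/11) - 462*(-10) = 160/11 + 4620 = 50980/11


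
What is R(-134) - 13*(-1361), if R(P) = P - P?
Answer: 17693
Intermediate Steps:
R(P) = 0
R(-134) - 13*(-1361) = 0 - 13*(-1361) = 0 - 1*(-17693) = 0 + 17693 = 17693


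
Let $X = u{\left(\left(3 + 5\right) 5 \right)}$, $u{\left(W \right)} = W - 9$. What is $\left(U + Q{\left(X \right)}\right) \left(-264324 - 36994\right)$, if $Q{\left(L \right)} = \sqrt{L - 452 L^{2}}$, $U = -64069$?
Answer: $19305142942 - 301318 i \sqrt{434341} \approx 1.9305 \cdot 10^{10} - 1.9858 \cdot 10^{8} i$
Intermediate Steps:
$u{\left(W \right)} = -9 + W$ ($u{\left(W \right)} = W - 9 = -9 + W$)
$X = 31$ ($X = -9 + \left(3 + 5\right) 5 = -9 + 8 \cdot 5 = -9 + 40 = 31$)
$\left(U + Q{\left(X \right)}\right) \left(-264324 - 36994\right) = \left(-64069 + \sqrt{31 \left(1 - 14012\right)}\right) \left(-264324 - 36994\right) = \left(-64069 + \sqrt{31 \left(1 - 14012\right)}\right) \left(-301318\right) = \left(-64069 + \sqrt{31 \left(-14011\right)}\right) \left(-301318\right) = \left(-64069 + \sqrt{-434341}\right) \left(-301318\right) = \left(-64069 + i \sqrt{434341}\right) \left(-301318\right) = 19305142942 - 301318 i \sqrt{434341}$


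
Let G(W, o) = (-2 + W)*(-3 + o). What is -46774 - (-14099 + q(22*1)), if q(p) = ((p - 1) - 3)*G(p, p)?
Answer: -39515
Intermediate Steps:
G(W, o) = (-3 + o)*(-2 + W)
q(p) = (-4 + p)*(6 + p**2 - 5*p) (q(p) = ((p - 1) - 3)*(6 - 3*p - 2*p + p*p) = ((-1 + p) - 3)*(6 - 3*p - 2*p + p**2) = (-4 + p)*(6 + p**2 - 5*p))
-46774 - (-14099 + q(22*1)) = -46774 - (-14099 + (-4 + 22*1)*(6 + (22*1)**2 - 110)) = -46774 - (-14099 + (-4 + 22)*(6 + 22**2 - 5*22)) = -46774 - (-14099 + 18*(6 + 484 - 110)) = -46774 - (-14099 + 18*380) = -46774 - (-14099 + 6840) = -46774 - 1*(-7259) = -46774 + 7259 = -39515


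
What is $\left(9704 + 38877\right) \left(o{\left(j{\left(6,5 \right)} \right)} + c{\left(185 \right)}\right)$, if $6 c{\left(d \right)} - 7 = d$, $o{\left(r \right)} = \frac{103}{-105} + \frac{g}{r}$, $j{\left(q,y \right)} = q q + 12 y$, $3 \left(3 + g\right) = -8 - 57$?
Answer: $\frac{7532046821}{5040} \approx 1.4945 \cdot 10^{6}$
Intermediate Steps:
$g = - \frac{74}{3}$ ($g = -3 + \frac{-8 - 57}{3} = -3 + \frac{1}{3} \left(-65\right) = -3 - \frac{65}{3} = - \frac{74}{3} \approx -24.667$)
$j{\left(q,y \right)} = q^{2} + 12 y$
$o{\left(r \right)} = - \frac{103}{105} - \frac{74}{3 r}$ ($o{\left(r \right)} = \frac{103}{-105} - \frac{74}{3 r} = 103 \left(- \frac{1}{105}\right) - \frac{74}{3 r} = - \frac{103}{105} - \frac{74}{3 r}$)
$c{\left(d \right)} = \frac{7}{6} + \frac{d}{6}$
$\left(9704 + 38877\right) \left(o{\left(j{\left(6,5 \right)} \right)} + c{\left(185 \right)}\right) = \left(9704 + 38877\right) \left(\frac{-2590 - 103 \left(6^{2} + 12 \cdot 5\right)}{105 \left(6^{2} + 12 \cdot 5\right)} + \left(\frac{7}{6} + \frac{1}{6} \cdot 185\right)\right) = 48581 \left(\frac{-2590 - 103 \left(36 + 60\right)}{105 \left(36 + 60\right)} + \left(\frac{7}{6} + \frac{185}{6}\right)\right) = 48581 \left(\frac{-2590 - 9888}{105 \cdot 96} + 32\right) = 48581 \left(\frac{1}{105} \cdot \frac{1}{96} \left(-2590 - 9888\right) + 32\right) = 48581 \left(\frac{1}{105} \cdot \frac{1}{96} \left(-12478\right) + 32\right) = 48581 \left(- \frac{6239}{5040} + 32\right) = 48581 \cdot \frac{155041}{5040} = \frac{7532046821}{5040}$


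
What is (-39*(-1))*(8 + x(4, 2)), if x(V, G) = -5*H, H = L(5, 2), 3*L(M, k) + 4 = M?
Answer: 247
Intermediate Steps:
L(M, k) = -4/3 + M/3
H = ⅓ (H = -4/3 + (⅓)*5 = -4/3 + 5/3 = ⅓ ≈ 0.33333)
x(V, G) = -5/3 (x(V, G) = -5*⅓ = -5/3)
(-39*(-1))*(8 + x(4, 2)) = (-39*(-1))*(8 - 5/3) = 39*(19/3) = 247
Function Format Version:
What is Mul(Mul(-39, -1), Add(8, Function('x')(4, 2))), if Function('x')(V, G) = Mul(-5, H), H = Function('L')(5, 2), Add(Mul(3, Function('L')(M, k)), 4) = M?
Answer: 247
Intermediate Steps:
Function('L')(M, k) = Add(Rational(-4, 3), Mul(Rational(1, 3), M))
H = Rational(1, 3) (H = Add(Rational(-4, 3), Mul(Rational(1, 3), 5)) = Add(Rational(-4, 3), Rational(5, 3)) = Rational(1, 3) ≈ 0.33333)
Function('x')(V, G) = Rational(-5, 3) (Function('x')(V, G) = Mul(-5, Rational(1, 3)) = Rational(-5, 3))
Mul(Mul(-39, -1), Add(8, Function('x')(4, 2))) = Mul(Mul(-39, -1), Add(8, Rational(-5, 3))) = Mul(39, Rational(19, 3)) = 247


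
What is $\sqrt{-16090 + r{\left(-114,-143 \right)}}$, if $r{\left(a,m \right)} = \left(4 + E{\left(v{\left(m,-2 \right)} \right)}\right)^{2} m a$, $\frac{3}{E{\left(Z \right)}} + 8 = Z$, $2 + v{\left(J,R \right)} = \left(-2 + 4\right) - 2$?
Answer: $\frac{\sqrt{20708438}}{10} \approx 455.07$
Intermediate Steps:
$v{\left(J,R \right)} = -2$ ($v{\left(J,R \right)} = -2 + \left(\left(-2 + 4\right) - 2\right) = -2 + \left(2 - 2\right) = -2 + 0 = -2$)
$E{\left(Z \right)} = \frac{3}{-8 + Z}$
$r{\left(a,m \right)} = \frac{1369 a m}{100}$ ($r{\left(a,m \right)} = \left(4 + \frac{3}{-8 - 2}\right)^{2} m a = \left(4 + \frac{3}{-10}\right)^{2} m a = \left(4 + 3 \left(- \frac{1}{10}\right)\right)^{2} m a = \left(4 - \frac{3}{10}\right)^{2} m a = \left(\frac{37}{10}\right)^{2} m a = \frac{1369 m}{100} a = \frac{1369 a m}{100}$)
$\sqrt{-16090 + r{\left(-114,-143 \right)}} = \sqrt{-16090 + \frac{1369}{100} \left(-114\right) \left(-143\right)} = \sqrt{-16090 + \frac{11158719}{50}} = \sqrt{\frac{10354219}{50}} = \frac{\sqrt{20708438}}{10}$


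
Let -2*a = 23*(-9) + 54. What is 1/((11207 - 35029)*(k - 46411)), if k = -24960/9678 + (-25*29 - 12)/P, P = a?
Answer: 246789/272922420282862 ≈ 9.0425e-10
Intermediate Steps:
a = 153/2 (a = -(23*(-9) + 54)/2 = -(-207 + 54)/2 = -½*(-153) = 153/2 ≈ 76.500)
P = 153/2 ≈ 76.500
k = -3014042/246789 (k = -24960/9678 + (-25*29 - 12)/(153/2) = -24960*1/9678 + (-725 - 12)*(2/153) = -4160/1613 - 737*2/153 = -4160/1613 - 1474/153 = -3014042/246789 ≈ -12.213)
1/((11207 - 35029)*(k - 46411)) = 1/((11207 - 35029)*(-3014042/246789 - 46411)) = 1/(-23822*(-11456738321/246789)) = 1/(272922420282862/246789) = 246789/272922420282862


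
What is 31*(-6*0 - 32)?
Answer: -992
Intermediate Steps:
31*(-6*0 - 32) = 31*(0 - 32) = 31*(-32) = -992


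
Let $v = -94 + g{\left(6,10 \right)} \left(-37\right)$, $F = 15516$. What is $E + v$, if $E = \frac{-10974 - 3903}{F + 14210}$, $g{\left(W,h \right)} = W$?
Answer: $- \frac{9408293}{29726} \approx -316.5$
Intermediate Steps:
$v = -316$ ($v = -94 + 6 \left(-37\right) = -94 - 222 = -316$)
$E = - \frac{14877}{29726}$ ($E = \frac{-10974 - 3903}{15516 + 14210} = - \frac{14877}{29726} \approx -0.50047$)
$E + v = - \frac{14877}{29726} - 316 = - \frac{9408293}{29726}$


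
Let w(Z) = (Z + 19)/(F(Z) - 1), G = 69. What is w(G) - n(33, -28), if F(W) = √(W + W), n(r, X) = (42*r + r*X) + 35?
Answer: -68001/137 + 88*√138/137 ≈ -488.81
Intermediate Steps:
n(r, X) = 35 + 42*r + X*r (n(r, X) = (42*r + X*r) + 35 = 35 + 42*r + X*r)
F(W) = √2*√W (F(W) = √(2*W) = √2*√W)
w(Z) = (19 + Z)/(-1 + √2*√Z) (w(Z) = (Z + 19)/(√2*√Z - 1) = (19 + Z)/(-1 + √2*√Z))
w(G) - n(33, -28) = (19 + 69)/(-1 + √2*√69) - (35 + 42*33 - 28*33) = 88/(-1 + √138) - (35 + 1386 - 924) = 88/(-1 + √138) - 1*497 = 88/(-1 + √138) - 497 = -497 + 88/(-1 + √138)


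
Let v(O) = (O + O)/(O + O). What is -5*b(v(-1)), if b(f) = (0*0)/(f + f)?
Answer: 0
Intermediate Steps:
v(O) = 1 (v(O) = (2*O)/((2*O)) = (2*O)*(1/(2*O)) = 1)
b(f) = 0 (b(f) = 0/((2*f)) = 0*(1/(2*f)) = 0)
-5*b(v(-1)) = -5*0 = 0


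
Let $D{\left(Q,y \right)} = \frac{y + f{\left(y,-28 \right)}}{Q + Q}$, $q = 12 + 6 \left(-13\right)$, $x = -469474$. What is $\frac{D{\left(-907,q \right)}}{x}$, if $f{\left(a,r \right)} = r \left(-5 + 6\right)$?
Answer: $- \frac{47}{425812918} \approx -1.1038 \cdot 10^{-7}$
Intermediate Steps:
$f{\left(a,r \right)} = r$ ($f{\left(a,r \right)} = r 1 = r$)
$q = -66$ ($q = 12 - 78 = -66$)
$D{\left(Q,y \right)} = \frac{-28 + y}{2 Q}$ ($D{\left(Q,y \right)} = \frac{y - 28}{Q + Q} = \frac{-28 + y}{2 Q}$)
$\frac{D{\left(-907,q \right)}}{x} = \frac{\frac{1}{2} \frac{1}{-907} \left(-28 - 66\right)}{-469474} = \frac{1}{2} \left(- \frac{1}{907}\right) \left(-94\right) \left(- \frac{1}{469474}\right) = \frac{47}{907} \left(- \frac{1}{469474}\right) = - \frac{47}{425812918}$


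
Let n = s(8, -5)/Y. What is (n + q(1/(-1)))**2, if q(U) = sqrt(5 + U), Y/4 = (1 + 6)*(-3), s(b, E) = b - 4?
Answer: 1681/441 ≈ 3.8118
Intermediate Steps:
s(b, E) = -4 + b
Y = -84 (Y = 4*((1 + 6)*(-3)) = 4*(7*(-3)) = 4*(-21) = -84)
n = -1/21 (n = (-4 + 8)/(-84) = 4*(-1/84) = -1/21 ≈ -0.047619)
(n + q(1/(-1)))**2 = (-1/21 + sqrt(5 + 1/(-1)))**2 = (-1/21 + sqrt(5 - 1))**2 = (-1/21 + sqrt(4))**2 = (-1/21 + 2)**2 = (41/21)**2 = 1681/441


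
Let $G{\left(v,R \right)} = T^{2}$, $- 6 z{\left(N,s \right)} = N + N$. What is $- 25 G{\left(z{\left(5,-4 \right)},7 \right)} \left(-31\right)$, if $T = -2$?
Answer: $3100$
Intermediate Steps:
$z{\left(N,s \right)} = - \frac{N}{3}$ ($z{\left(N,s \right)} = - \frac{N + N}{6} = - \frac{2 N}{6} = - \frac{N}{3}$)
$G{\left(v,R \right)} = 4$ ($G{\left(v,R \right)} = \left(-2\right)^{2} = 4$)
$- 25 G{\left(z{\left(5,-4 \right)},7 \right)} \left(-31\right) = \left(-25\right) 4 \left(-31\right) = \left(-100\right) \left(-31\right) = 3100$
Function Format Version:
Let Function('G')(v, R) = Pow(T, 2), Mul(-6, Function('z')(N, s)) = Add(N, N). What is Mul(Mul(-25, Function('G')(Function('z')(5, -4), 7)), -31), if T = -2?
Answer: 3100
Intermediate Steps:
Function('z')(N, s) = Mul(Rational(-1, 3), N) (Function('z')(N, s) = Mul(Rational(-1, 6), Add(N, N)) = Mul(Rational(-1, 6), Mul(2, N)) = Mul(Rational(-1, 3), N))
Function('G')(v, R) = 4 (Function('G')(v, R) = Pow(-2, 2) = 4)
Mul(Mul(-25, Function('G')(Function('z')(5, -4), 7)), -31) = Mul(Mul(-25, 4), -31) = Mul(-100, -31) = 3100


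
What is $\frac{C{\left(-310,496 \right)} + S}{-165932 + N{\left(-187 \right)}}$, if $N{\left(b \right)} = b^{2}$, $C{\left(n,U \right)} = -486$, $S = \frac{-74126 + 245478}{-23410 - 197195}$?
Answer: $\frac{107385382}{28891092615} \approx 0.0037169$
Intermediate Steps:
$S = - \frac{171352}{220605}$ ($S = \frac{171352}{-220605} = 171352 \left(- \frac{1}{220605}\right) = - \frac{171352}{220605} \approx -0.77674$)
$\frac{C{\left(-310,496 \right)} + S}{-165932 + N{\left(-187 \right)}} = \frac{-486 - \frac{171352}{220605}}{-165932 + \left(-187\right)^{2}} = - \frac{107385382}{220605 \left(-165932 + 34969\right)} = - \frac{107385382}{220605 \left(-130963\right)} = \left(- \frac{107385382}{220605}\right) \left(- \frac{1}{130963}\right) = \frac{107385382}{28891092615}$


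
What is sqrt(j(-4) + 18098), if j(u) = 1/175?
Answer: 17*sqrt(76713)/35 ≈ 134.53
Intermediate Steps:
j(u) = 1/175
sqrt(j(-4) + 18098) = sqrt(1/175 + 18098) = sqrt(3167151/175) = 17*sqrt(76713)/35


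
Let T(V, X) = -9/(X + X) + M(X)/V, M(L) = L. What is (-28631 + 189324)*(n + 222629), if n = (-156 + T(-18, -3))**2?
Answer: 356421894790/9 ≈ 3.9602e+10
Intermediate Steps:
T(V, X) = -9/(2*X) + X/V (T(V, X) = -9/(X + X) + X/V = -9*1/(2*X) + X/V = -9/(2*X) + X/V)
n = 214369/9 (n = (-156 + (-9/2/(-3) - 3/(-18)))**2 = (-156 + (-9/2*(-1/3) - 3*(-1/18)))**2 = (-156 + (3/2 + 1/6))**2 = (-156 + 5/3)**2 = (-463/3)**2 = 214369/9 ≈ 23819.)
(-28631 + 189324)*(n + 222629) = (-28631 + 189324)*(214369/9 + 222629) = 160693*(2218030/9) = 356421894790/9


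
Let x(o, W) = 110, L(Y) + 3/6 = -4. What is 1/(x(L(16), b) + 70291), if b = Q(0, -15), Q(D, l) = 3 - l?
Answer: 1/70401 ≈ 1.4204e-5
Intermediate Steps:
L(Y) = -9/2 (L(Y) = -1/2 - 4 = -9/2)
b = 18 (b = 3 - 1*(-15) = 3 + 15 = 18)
1/(x(L(16), b) + 70291) = 1/(110 + 70291) = 1/70401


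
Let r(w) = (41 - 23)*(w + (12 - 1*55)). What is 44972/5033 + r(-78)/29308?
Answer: 653538751/73753582 ≈ 8.8611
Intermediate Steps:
r(w) = -774 + 18*w (r(w) = 18*(w + (12 - 55)) = 18*(w - 43) = 18*(-43 + w) = -774 + 18*w)
44972/5033 + r(-78)/29308 = 44972/5033 + (-774 + 18*(-78))/29308 = 44972*(1/5033) + (-774 - 1404)*(1/29308) = 44972/5033 - 2178*1/29308 = 44972/5033 - 1089/14654 = 653538751/73753582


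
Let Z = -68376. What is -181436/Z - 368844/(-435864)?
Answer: 49385179/14111097 ≈ 3.4997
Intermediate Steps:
-181436/Z - 368844/(-435864) = -181436/(-68376) - 368844/(-435864) = -181436*(-1/68376) - 368844*(-1/435864) = 45359/17094 + 30737/36322 = 49385179/14111097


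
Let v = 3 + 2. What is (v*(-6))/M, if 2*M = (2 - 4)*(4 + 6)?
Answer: 3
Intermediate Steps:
M = -10 (M = ((2 - 4)*(4 + 6))/2 = (-2*10)/2 = (1/2)*(-20) = -10)
v = 5
(v*(-6))/M = (5*(-6))/(-10) = -30*(-1/10) = 3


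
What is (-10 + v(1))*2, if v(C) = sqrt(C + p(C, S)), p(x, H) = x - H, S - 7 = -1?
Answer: -20 + 4*I ≈ -20.0 + 4.0*I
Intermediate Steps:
S = 6 (S = 7 - 1 = 6)
v(C) = sqrt(-6 + 2*C) (v(C) = sqrt(C + (C - 1*6)) = sqrt(C + (C - 6)) = sqrt(C + (-6 + C)) = sqrt(-6 + 2*C))
(-10 + v(1))*2 = (-10 + sqrt(-6 + 2*1))*2 = (-10 + sqrt(-6 + 2))*2 = (-10 + sqrt(-4))*2 = (-10 + 2*I)*2 = -20 + 4*I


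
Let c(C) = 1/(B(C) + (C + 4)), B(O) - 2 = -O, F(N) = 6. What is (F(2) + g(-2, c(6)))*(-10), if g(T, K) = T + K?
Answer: -125/3 ≈ -41.667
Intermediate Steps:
B(O) = 2 - O
c(C) = 1/6 (c(C) = 1/((2 - C) + (C + 4)) = 1/((2 - C) + (4 + C)) = 1/6)
g(T, K) = K + T
(F(2) + g(-2, c(6)))*(-10) = (6 + (1/6 - 2))*(-10) = (6 - 11/6)*(-10) = (25/6)*(-10) = -125/3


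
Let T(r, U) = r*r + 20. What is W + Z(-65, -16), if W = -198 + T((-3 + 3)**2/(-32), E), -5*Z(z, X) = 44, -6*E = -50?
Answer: -934/5 ≈ -186.80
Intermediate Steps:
E = 25/3 (E = -1/6*(-50) = 25/3 ≈ 8.3333)
Z(z, X) = -44/5 (Z(z, X) = -1/5*44 = -44/5)
T(r, U) = 20 + r**2 (T(r, U) = r**2 + 20 = 20 + r**2)
W = -178 (W = -198 + (20 + ((-3 + 3)**2/(-32))**2) = -198 + (20 + (0**2*(-1/32))**2) = -198 + (20 + (0*(-1/32))**2) = -198 + (20 + 0**2) = -198 + (20 + 0) = -198 + 20 = -178)
W + Z(-65, -16) = -178 - 44/5 = -934/5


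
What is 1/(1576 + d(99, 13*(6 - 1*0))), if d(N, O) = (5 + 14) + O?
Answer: 1/1673 ≈ 0.00059773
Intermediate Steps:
d(N, O) = 19 + O
1/(1576 + d(99, 13*(6 - 1*0))) = 1/(1576 + (19 + 13*(6 - 1*0))) = 1/(1576 + (19 + 13*(6 + 0))) = 1/(1576 + (19 + 13*6)) = 1/(1576 + (19 + 78)) = 1/(1576 + 97) = 1/1673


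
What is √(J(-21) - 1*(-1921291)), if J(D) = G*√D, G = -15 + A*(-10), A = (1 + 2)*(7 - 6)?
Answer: √(1921291 - 45*I*√21) ≈ 1386.1 - 0.074*I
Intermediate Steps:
A = 3 (A = 3*1 = 3)
G = -45 (G = -15 + 3*(-10) = -15 - 30 = -45)
J(D) = -45*√D
√(J(-21) - 1*(-1921291)) = √(-45*I*√21 - 1*(-1921291)) = √(-45*I*√21 + 1921291) = √(1921291 - 45*I*√21)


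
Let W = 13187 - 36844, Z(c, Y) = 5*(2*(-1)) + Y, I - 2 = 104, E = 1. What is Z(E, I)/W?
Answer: -96/23657 ≈ -0.0040580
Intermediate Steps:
I = 106 (I = 2 + 104 = 106)
Z(c, Y) = -10 + Y (Z(c, Y) = 5*(-2) + Y = -10 + Y)
W = -23657
Z(E, I)/W = (-10 + 106)/(-23657) = 96*(-1/23657) = -96/23657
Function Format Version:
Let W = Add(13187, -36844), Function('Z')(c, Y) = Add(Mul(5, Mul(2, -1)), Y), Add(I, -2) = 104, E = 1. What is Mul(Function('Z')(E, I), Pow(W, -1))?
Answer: Rational(-96, 23657) ≈ -0.0040580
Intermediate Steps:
I = 106 (I = Add(2, 104) = 106)
Function('Z')(c, Y) = Add(-10, Y) (Function('Z')(c, Y) = Add(Mul(5, -2), Y) = Add(-10, Y))
W = -23657
Mul(Function('Z')(E, I), Pow(W, -1)) = Mul(Add(-10, 106), Pow(-23657, -1)) = Mul(96, Rational(-1, 23657)) = Rational(-96, 23657)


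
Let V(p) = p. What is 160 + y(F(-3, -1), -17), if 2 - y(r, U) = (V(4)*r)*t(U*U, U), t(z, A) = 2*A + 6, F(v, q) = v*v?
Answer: 1170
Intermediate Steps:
F(v, q) = v**2
t(z, A) = 6 + 2*A
y(r, U) = 2 - 4*r*(6 + 2*U)
160 + y(F(-3, -1), -17) = 160 + (2 - 8*(-3)**2*(3 - 17)) = 160 + (2 - 8*9*(-14)) = 160 + (2 + 1008) = 160 + 1010 = 1170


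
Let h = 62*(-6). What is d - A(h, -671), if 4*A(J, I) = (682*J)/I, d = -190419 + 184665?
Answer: -356760/61 ≈ -5848.5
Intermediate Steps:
h = -372
d = -5754
A(J, I) = 341*J/(2*I) (A(J, I) = ((682*J)/I)/4 = (682*J/I)/4 = 341*J/(2*I))
d - A(h, -671) = -5754 - 341*(-372)/(2*(-671)) = -5754 - 341*(-372)*(-1)/(2*671) = -5754 - 1*5766/61 = -5754 - 5766/61 = -356760/61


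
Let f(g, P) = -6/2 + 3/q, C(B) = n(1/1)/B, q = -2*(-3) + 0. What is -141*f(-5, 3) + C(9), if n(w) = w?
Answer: 6347/18 ≈ 352.61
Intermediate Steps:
q = 6 (q = 6 + 0 = 6)
C(B) = 1/B (C(B) = 1/(1*B) = 1/B)
f(g, P) = -5/2 (f(g, P) = -6/2 + 3/6 = -6*½ + 3*(⅙) = -3 + ½ = -5/2)
-141*f(-5, 3) + C(9) = -141*(-5/2) + 1/9 = 705/2 + ⅑ = 6347/18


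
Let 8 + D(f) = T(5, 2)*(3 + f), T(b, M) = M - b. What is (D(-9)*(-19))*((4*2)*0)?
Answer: 0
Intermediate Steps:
D(f) = -17 - 3*f (D(f) = -8 + (2 - 1*5)*(3 + f) = -8 + (2 - 5)*(3 + f) = -8 - 3*(3 + f) = -8 + (-9 - 3*f) = -17 - 3*f)
(D(-9)*(-19))*((4*2)*0) = ((-17 - 3*(-9))*(-19))*((4*2)*0) = ((-17 + 27)*(-19))*(8*0) = (10*(-19))*0 = -190*0 = 0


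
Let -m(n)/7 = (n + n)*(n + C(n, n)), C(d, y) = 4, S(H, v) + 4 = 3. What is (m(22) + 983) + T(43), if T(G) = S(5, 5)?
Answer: -7026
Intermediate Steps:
S(H, v) = -1 (S(H, v) = -4 + 3 = -1)
T(G) = -1
m(n) = -14*n*(4 + n) (m(n) = -7*(n + n)*(n + 4) = -7*2*n*(4 + n) = -14*n*(4 + n))
(m(22) + 983) + T(43) = (-14*22*(4 + 22) + 983) - 1 = (-14*22*26 + 983) - 1 = (-8008 + 983) - 1 = -7025 - 1 = -7026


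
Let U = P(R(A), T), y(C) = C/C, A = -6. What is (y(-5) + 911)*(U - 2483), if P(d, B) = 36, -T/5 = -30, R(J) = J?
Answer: -2231664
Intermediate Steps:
y(C) = 1
T = 150 (T = -5*(-30) = 150)
U = 36
(y(-5) + 911)*(U - 2483) = (1 + 911)*(36 - 2483) = 912*(-2447) = -2231664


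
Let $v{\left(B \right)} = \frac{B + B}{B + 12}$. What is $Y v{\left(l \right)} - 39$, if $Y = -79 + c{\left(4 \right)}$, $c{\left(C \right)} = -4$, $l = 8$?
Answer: $- \frac{527}{5} \approx -105.4$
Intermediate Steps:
$v{\left(B \right)} = \frac{2 B}{12 + B}$
$Y = -83$ ($Y = -79 - 4 = -83$)
$Y v{\left(l \right)} - 39 = - 83 \cdot 2 \cdot 8 \frac{1}{12 + 8} - 39 = - 83 \cdot 2 \cdot 8 \cdot \frac{1}{20} - 39 = \left(-83\right) \frac{4}{5} - 39 = - \frac{332}{5} - 39 = - \frac{527}{5}$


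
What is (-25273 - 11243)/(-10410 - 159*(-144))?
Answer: -6086/2081 ≈ -2.9246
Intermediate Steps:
(-25273 - 11243)/(-10410 - 159*(-144)) = -36516/(-10410 + 22896) = -36516/12486 = -36516*1/12486 = -6086/2081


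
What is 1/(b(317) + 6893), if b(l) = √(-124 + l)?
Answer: 6893/47513256 - √193/47513256 ≈ 0.00014478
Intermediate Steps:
1/(b(317) + 6893) = 1/(√(-124 + 317) + 6893) = 1/(√193 + 6893) = 1/(6893 + √193)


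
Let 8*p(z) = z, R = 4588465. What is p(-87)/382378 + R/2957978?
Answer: 7017983607037/4524262846736 ≈ 1.5512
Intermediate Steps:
p(z) = z/8
p(-87)/382378 + R/2957978 = ((1/8)*(-87))/382378 + 4588465/2957978 = -87/8*1/382378 + 4588465*(1/2957978) = -87/3059024 + 4588465/2957978 = 7017983607037/4524262846736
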